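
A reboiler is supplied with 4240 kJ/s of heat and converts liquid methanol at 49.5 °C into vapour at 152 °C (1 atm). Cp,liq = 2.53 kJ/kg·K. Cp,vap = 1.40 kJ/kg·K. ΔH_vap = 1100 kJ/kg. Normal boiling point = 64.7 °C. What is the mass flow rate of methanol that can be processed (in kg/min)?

ṁ = 202 kg/min

Δh = 2.53×(64.7−49.5) + 1100 + 1.40×(152−64.7) = 1260.7 kJ/kg
Q = 4240 kJ/s = 4240 kJ/s = 254400 kJ/min
ṁ = Q/Δh = 254400 / 1260.7 = 201.8 kg/min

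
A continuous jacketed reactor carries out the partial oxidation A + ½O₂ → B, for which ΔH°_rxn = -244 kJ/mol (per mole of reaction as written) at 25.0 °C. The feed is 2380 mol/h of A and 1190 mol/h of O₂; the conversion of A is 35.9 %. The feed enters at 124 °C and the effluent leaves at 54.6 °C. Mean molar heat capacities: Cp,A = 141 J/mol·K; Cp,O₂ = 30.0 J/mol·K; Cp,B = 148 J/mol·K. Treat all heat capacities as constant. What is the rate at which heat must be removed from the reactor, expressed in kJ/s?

Q_out = 65.1 kJ/s

Extent of reaction ξ = 0.359 × 2380 = 854.42 mol/h
Reaction term: ξ·ΔH°_rxn = 854.42 × -244 = -208480 kJ/h
Sensible, feed 124→25 °C: -36757 kJ/h
Outlet flows (mol/h): A 1525.6, O₂ 762.79, B 854.42
Sensible, products 25→54.6 °C: 10788 kJ/h
Q = ΔH = -234450 kJ/h = -65.124 kW
Heat removed = 65.124 kJ/s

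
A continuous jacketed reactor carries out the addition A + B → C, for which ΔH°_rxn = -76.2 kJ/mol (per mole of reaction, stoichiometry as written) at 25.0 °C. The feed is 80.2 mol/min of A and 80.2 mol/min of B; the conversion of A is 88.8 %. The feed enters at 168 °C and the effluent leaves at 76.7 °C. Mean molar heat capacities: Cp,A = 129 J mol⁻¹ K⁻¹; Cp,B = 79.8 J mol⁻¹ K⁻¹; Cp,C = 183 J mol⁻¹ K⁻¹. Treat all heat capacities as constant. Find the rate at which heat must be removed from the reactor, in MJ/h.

Extent of reaction ξ = 0.888 × 80.2 = 71.218 mol/min
Reaction term: ξ·ΔH°_rxn = 71.218 × -76.2 = -5426.8 kJ/min
Sensible, feed 168→25 °C: -2394.6 kJ/min
Outlet flows (mol/min): A 8.9824, B 8.9824, C 71.218
Sensible, products 25→76.7 °C: 770.76 kJ/min
Q = ΔH = -7050.7 kJ/min = -117.51 kW
Heat removed = 423.04 MJ/h

Q_out = 423 MJ/h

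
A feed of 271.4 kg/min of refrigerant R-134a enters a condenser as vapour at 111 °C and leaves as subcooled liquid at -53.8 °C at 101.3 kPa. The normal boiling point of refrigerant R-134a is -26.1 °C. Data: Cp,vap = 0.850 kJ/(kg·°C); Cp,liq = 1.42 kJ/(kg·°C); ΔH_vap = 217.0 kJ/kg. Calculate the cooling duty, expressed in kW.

vapour 111→-26.1 °C: -116.53 kJ/kg
condensation at -26.1 °C: -217 kJ/kg
liquid -26.1→-53.8 °C: -39.334 kJ/kg
Δh = -116.53 + -217 + -39.334 = -372.87 kJ/kg
Q = ṁ·Δh = 271.4 kg/min × -372.87 kJ/kg = -101200 kJ/min
|Q| = 1686.6 kW

Q_c = 1690 kW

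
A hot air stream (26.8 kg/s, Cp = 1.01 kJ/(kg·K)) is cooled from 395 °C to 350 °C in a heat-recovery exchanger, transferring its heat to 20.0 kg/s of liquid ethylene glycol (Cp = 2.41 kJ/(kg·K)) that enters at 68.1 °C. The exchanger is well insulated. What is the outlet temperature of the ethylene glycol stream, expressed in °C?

Heat released by hot stream: Q = 26.8 × 1.01 × (395 − 350) = 1218.1 kJ/s
Energy balance on cold side (adiabatic exchanger): Q = ṁ_c·Cp_c·(T_c,out − T_c,in)
T_c,out = 68.1 + 1218.1/(20.0 × 2.41) = 93.371 °C

T_c,out = 93.4 °C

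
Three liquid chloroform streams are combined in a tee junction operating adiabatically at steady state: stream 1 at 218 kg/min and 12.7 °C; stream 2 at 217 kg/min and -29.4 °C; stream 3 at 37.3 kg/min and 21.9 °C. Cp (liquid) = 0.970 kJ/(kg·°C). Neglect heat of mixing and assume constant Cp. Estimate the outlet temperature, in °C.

Energy balance with Q = 0: Σ ṁᵢCp,ᵢ(T_out − Tᵢ) = 0
T_out = Σ ṁᵢCp,ᵢTᵢ / Σ ṁᵢCp,ᵢ
      = -2710.5 / 458.13 = -5.9164 °C

T_out = -5.92 °C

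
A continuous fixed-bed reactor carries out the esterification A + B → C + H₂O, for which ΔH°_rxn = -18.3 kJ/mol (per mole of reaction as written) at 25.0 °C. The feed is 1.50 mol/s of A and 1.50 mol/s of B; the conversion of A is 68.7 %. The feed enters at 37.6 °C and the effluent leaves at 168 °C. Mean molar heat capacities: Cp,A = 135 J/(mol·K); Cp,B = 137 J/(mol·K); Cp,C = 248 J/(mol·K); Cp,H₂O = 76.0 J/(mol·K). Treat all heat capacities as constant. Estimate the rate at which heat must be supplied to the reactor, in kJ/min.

Extent of reaction ξ = 0.687 × 1.50 = 1.0305 mol/s
Reaction term: ξ·ΔH°_rxn = 1.0305 × -18.3 = -18.858 kJ/s
Sensible, feed 37.6→25 °C: -5.1408 kJ/s
Outlet flows (mol/s): A 0.4695, B 0.4695, C 1.0305, H₂O 1.0305
Sensible, products 25→168 °C: 66.007 kJ/s
Q = ΔH = 42.008 kJ/s = 42.008 kW
Heat supplied = 2520.5 kJ/min

Q_in = 2520 kJ/min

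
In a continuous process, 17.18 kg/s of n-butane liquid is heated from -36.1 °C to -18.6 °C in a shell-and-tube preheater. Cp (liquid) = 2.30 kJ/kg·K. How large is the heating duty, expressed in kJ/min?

Q = 41500 kJ/min

Q = ṁ·Cp·ΔT = 17.18 × 2.30 × (-18.6 − -36.1) = 691.49 kJ/s
Heating duty = 41490 kJ/min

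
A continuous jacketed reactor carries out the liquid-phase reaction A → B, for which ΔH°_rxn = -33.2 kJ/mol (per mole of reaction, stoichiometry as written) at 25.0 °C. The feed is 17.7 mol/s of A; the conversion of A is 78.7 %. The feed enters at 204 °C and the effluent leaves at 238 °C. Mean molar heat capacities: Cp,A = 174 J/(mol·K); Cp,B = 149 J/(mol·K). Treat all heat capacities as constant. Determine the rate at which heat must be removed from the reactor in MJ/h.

Extent of reaction ξ = 0.787 × 17.7 = 13.93 mol/s
Reaction term: ξ·ΔH°_rxn = 13.93 × -33.2 = -462.47 kJ/s
Sensible, feed 204→25 °C: -551.28 kJ/s
Outlet flows (mol/s): A 3.7701, B 13.93
Sensible, products 25→238 °C: 581.82 kJ/s
Q = ΔH = -431.94 kJ/s = -431.94 kW
Heat removed = 1555 MJ/h

Q_out = 1550 MJ/h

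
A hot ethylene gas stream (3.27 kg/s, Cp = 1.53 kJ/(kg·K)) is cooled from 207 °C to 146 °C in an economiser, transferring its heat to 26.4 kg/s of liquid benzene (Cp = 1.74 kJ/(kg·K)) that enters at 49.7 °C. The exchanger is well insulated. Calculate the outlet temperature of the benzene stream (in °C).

Heat released by hot stream: Q = 3.27 × 1.53 × (207 − 146) = 305.19 kJ/s
Energy balance on cold side (adiabatic exchanger): Q = ṁ_c·Cp_c·(T_c,out − T_c,in)
T_c,out = 49.7 + 305.19/(26.4 × 1.74) = 56.344 °C

T_c,out = 56.3 °C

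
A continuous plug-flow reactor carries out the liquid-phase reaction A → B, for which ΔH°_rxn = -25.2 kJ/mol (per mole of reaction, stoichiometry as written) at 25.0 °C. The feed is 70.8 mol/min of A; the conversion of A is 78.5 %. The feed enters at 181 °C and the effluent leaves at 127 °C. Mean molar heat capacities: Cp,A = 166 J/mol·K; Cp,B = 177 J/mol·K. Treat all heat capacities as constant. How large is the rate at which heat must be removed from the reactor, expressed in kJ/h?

Q_out = 118000 kJ/h

Extent of reaction ξ = 0.785 × 70.8 = 55.578 mol/min
Reaction term: ξ·ΔH°_rxn = 55.578 × -25.2 = -1400.6 kJ/min
Sensible, feed 181→25 °C: -1833.4 kJ/min
Outlet flows (mol/min): A 15.222, B 55.578
Sensible, products 25→127 °C: 1261.1 kJ/min
Q = ΔH = -1972.9 kJ/min = -32.881 kW
Heat removed = 118370 kJ/h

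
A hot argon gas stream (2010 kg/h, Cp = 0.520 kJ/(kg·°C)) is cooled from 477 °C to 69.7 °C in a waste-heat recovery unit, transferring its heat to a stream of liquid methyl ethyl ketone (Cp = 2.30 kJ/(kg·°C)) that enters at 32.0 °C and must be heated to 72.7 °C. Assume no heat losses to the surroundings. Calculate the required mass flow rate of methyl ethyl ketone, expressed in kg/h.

ṁ_c = 4550 kg/h

Heat released by hot stream: Q = 2010 × 0.520 × (477 − 69.7) = 425710 kJ/h
Energy balance on cold side (adiabatic exchanger): Q = ṁ_c·Cp_c·(T_c,out − T_c,in)
ṁ_c = 425710 / [2.30 × (72.7 − 32.0)] = 4547.7 kg/h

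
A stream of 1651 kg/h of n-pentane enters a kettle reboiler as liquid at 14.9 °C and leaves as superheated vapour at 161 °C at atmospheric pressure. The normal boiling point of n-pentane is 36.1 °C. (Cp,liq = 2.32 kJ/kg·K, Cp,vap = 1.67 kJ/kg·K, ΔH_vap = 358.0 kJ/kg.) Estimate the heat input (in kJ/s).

liquid 14.9→36.1 °C: 49.184 kJ/kg
vaporisation at 36.1 °C: 358 kJ/kg
vapour 36.1→161 °C: 208.58 kJ/kg
Δh = 49.184 + 358 + 208.58 = 615.77 kJ/kg
Q = ṁ·Δh = 1651 kg/h × 615.77 kJ/kg = 1.0166e+06 kJ/h
|Q| = 282.4 kW

Q = 282 kJ/s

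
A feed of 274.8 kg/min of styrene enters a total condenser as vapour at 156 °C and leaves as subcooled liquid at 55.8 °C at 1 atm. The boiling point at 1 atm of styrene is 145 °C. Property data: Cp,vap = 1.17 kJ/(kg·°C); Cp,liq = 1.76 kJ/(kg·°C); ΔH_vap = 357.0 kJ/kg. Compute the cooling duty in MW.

vapour 156→145 °C: -12.87 kJ/kg
condensation at 145 °C: -357 kJ/kg
liquid 145→55.8 °C: -156.99 kJ/kg
Δh = -12.87 + -357 + -156.99 = -526.86 kJ/kg
Q = ṁ·Δh = 274.8 kg/min × -526.86 kJ/kg = -144780 kJ/min
|Q| = 2413 kW = 2.413 MW

Q_c = 2.41 MW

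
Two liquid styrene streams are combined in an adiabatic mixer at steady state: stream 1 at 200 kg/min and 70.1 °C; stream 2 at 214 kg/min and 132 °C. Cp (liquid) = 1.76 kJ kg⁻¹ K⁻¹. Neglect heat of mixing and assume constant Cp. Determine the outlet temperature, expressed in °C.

No heat crosses the boundary, so H_out = H_in.
Σ ṁᵢCp,ᵢTᵢ = 200×1.76×70.1 + 214×1.76×132 = 74392
Σ ṁᵢCp,ᵢ = 200×1.76 + 214×1.76 = 728.64
T_out = 74392 / 728.64 = 102.1 °C

T_out = 102 °C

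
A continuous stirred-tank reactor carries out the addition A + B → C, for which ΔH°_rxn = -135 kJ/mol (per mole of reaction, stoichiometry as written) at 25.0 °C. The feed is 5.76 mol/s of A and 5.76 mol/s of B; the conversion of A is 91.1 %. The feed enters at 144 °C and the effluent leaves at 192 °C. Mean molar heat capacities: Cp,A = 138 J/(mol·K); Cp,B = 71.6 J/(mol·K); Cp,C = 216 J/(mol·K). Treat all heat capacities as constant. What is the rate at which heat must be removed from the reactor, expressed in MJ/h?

Extent of reaction ξ = 0.911 × 5.76 = 5.2474 mol/s
Reaction term: ξ·ΔH°_rxn = 5.2474 × -135 = -708.39 kJ/s
Sensible, feed 144→25 °C: -143.67 kJ/s
Outlet flows (mol/s): A 0.51264, B 0.51264, C 5.2474
Sensible, products 25→192 °C: 207.23 kJ/s
Q = ΔH = -644.84 kJ/s = -644.84 kW
Heat removed = 2321.4 MJ/h

Q_out = 2320 MJ/h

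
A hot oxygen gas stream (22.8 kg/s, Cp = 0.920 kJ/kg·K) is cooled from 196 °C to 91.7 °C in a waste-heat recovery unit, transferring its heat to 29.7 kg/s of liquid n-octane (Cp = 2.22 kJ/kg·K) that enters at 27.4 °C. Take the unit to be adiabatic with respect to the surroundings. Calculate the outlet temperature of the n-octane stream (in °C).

Heat released by hot stream: Q = 22.8 × 0.920 × (196 − 91.7) = 2187.8 kJ/s
Energy balance on cold side (adiabatic exchanger): Q = ṁ_c·Cp_c·(T_c,out − T_c,in)
T_c,out = 27.4 + 2187.8/(29.7 × 2.22) = 60.582 °C

T_c,out = 60.6 °C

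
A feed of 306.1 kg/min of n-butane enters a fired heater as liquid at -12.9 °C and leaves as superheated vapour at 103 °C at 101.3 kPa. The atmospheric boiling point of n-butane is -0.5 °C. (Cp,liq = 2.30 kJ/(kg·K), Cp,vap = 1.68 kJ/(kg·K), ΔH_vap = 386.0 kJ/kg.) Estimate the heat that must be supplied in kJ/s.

liquid -12.9→-0.5 °C: 28.52 kJ/kg
vaporisation at -0.5 °C: 386 kJ/kg
vapour -0.5→103 °C: 173.88 kJ/kg
Δh = 28.52 + 386 + 173.88 = 588.4 kJ/kg
Q = ṁ·Δh = 306.1 kg/min × 588.4 kJ/kg = 180110 kJ/min
|Q| = 3001.8 kW

Q = 3000 kJ/s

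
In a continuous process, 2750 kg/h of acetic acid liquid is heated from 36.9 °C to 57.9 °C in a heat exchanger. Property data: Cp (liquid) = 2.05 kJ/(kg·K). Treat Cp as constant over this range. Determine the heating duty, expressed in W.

Q = ṁ·Cp·ΔT = 2750 × 2.05 × (57.9 − 36.9) = 118390 kJ/h
Converting: 118390 / 3600 s = 32.885 kW
Heating duty = 32885 W

Q = 32900 W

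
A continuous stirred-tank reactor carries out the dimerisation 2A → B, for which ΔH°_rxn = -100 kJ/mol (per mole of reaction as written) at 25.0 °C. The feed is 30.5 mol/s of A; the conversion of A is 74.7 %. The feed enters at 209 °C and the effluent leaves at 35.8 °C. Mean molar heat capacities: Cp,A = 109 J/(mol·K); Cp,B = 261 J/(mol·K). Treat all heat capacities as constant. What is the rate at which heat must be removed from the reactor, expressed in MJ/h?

Q_out = 6150 MJ/h

Extent of reaction ξ = 0.747 × 30.5 / 2 = 11.392 mol/s
Reaction term: ξ·ΔH°_rxn = 11.392 × -100 = -1139.2 kJ/s
Sensible, feed 209→25 °C: -611.71 kJ/s
Outlet flows (mol/s): A 7.7165, B 11.392
Sensible, products 25→35.8 °C: 41.195 kJ/s
Q = ΔH = -1709.7 kJ/s = -1709.7 kW
Heat removed = 6154.9 MJ/h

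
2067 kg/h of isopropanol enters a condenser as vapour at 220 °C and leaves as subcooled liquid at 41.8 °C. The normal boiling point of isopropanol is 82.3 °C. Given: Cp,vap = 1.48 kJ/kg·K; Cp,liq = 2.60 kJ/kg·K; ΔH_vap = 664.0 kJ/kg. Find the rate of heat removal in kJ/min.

Q_c = 33500 kJ/min

vapour 220→82.3 °C: -203.8 kJ/kg
condensation at 82.3 °C: -664 kJ/kg
liquid 82.3→41.8 °C: -105.3 kJ/kg
Δh = -203.8 + -664 + -105.3 = -973.1 kJ/kg
Q = ṁ·Δh = 2067 kg/h × -973.1 kJ/kg = -2.0114e+06 kJ/h
|Q| = 558.72 kW = 33523 kJ/min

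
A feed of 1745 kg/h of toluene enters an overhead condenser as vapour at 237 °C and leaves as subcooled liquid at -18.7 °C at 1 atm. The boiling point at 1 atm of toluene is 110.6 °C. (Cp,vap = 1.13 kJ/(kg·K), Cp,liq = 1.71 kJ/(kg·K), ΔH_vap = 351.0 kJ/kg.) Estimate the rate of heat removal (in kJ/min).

Q_c = 20800 kJ/min

vapour 237→110.6 °C: -142.83 kJ/kg
condensation at 110.6 °C: -351 kJ/kg
liquid 110.6→-18.7 °C: -221.1 kJ/kg
Δh = -142.83 + -351 + -221.1 = -714.93 kJ/kg
Q = ṁ·Δh = 1745 kg/h × -714.93 kJ/kg = -1.2476e+06 kJ/h
|Q| = 346.54 kW = 20793 kJ/min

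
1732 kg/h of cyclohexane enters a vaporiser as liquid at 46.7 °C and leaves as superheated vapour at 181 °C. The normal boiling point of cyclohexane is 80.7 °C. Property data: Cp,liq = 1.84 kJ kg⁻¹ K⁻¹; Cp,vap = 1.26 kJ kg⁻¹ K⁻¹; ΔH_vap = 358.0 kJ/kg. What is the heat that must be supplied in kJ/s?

Q = 263 kJ/s

liquid 46.7→80.7 °C: 62.56 kJ/kg
vaporisation at 80.7 °C: 358 kJ/kg
vapour 80.7→181 °C: 126.38 kJ/kg
Δh = 62.56 + 358 + 126.38 = 546.94 kJ/kg
Q = ṁ·Δh = 1732 kg/h × 546.94 kJ/kg = 947300 kJ/h
|Q| = 263.14 kW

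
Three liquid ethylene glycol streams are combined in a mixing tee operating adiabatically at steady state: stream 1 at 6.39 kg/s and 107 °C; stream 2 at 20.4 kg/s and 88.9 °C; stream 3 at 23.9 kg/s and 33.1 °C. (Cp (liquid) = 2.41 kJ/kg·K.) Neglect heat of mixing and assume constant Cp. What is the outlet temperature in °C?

T_out = 64.9 °C

Adiabatic, steady state ⇒ Σ ṁᵢCp,ᵢ(T_out − Tᵢ) = 0
Σ ṁᵢCp,ᵢTᵢ = 6.39×2.41×107 + 20.4×2.41×88.9 + 23.9×2.41×33.1 = 7925
Σ ṁᵢCp,ᵢ = 6.39×2.41 + 20.4×2.41 + 23.9×2.41 = 122.16
T_out = 7925 / 122.16 = 64.872 °C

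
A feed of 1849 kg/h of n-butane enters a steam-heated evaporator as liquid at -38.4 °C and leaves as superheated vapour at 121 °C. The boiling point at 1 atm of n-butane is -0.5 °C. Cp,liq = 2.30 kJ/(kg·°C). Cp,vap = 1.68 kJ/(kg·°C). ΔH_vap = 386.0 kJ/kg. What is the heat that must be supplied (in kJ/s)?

Q = 348 kJ/s

liquid -38.4→-0.5 °C: 87.17 kJ/kg
vaporisation at -0.5 °C: 386 kJ/kg
vapour -0.5→121 °C: 204.12 kJ/kg
Δh = 87.17 + 386 + 204.12 = 677.29 kJ/kg
Q = ṁ·Δh = 1849 kg/h × 677.29 kJ/kg = 1.2523e+06 kJ/h
|Q| = 347.86 kW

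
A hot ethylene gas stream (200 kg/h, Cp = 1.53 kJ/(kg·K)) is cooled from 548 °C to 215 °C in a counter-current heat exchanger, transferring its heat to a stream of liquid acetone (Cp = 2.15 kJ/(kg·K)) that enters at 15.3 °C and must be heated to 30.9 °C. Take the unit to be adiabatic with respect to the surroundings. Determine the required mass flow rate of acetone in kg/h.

Heat released by hot stream: Q = 200 × 1.53 × (548 − 215) = 101900 kJ/h
Energy balance on cold side (adiabatic exchanger): Q = ṁ_c·Cp_c·(T_c,out − T_c,in)
ṁ_c = 101900 / [2.15 × (30.9 − 15.3)] = 3038.1 kg/h

ṁ_c = 3040 kg/h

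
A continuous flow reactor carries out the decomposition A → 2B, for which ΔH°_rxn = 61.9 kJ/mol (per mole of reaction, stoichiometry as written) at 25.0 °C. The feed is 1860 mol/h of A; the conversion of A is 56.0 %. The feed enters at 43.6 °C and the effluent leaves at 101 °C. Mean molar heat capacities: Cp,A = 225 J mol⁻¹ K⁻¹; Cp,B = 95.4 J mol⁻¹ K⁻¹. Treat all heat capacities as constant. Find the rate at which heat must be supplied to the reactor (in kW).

Extent of reaction ξ = 0.560 × 1860 = 1041.6 mol/h
Reaction term: ξ·ΔH°_rxn = 1041.6 × 61.9 = 64475 kJ/h
Sensible, feed 43.6→25 °C: -7784.1 kJ/h
Outlet flows (mol/h): A 818.4, B 2083.2
Sensible, products 25→101 °C: 29099 kJ/h
Q = ΔH = 85790 kJ/h = 23.83 kW
Heat supplied = 23.83 kW

Q_in = 23.8 kW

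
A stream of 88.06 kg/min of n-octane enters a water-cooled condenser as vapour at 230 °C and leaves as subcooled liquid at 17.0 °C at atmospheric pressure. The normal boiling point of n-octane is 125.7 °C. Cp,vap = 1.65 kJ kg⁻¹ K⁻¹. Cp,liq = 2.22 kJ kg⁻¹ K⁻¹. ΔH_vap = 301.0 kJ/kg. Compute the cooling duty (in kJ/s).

vapour 230→125.7 °C: -172.09 kJ/kg
condensation at 125.7 °C: -301 kJ/kg
liquid 125.7→17.0 °C: -241.31 kJ/kg
Δh = -172.09 + -301 + -241.31 = -714.41 kJ/kg
Q = ṁ·Δh = 88.06 kg/min × -714.41 kJ/kg = -62911 kJ/min
|Q| = 1048.5 kW

Q_c = 1050 kJ/s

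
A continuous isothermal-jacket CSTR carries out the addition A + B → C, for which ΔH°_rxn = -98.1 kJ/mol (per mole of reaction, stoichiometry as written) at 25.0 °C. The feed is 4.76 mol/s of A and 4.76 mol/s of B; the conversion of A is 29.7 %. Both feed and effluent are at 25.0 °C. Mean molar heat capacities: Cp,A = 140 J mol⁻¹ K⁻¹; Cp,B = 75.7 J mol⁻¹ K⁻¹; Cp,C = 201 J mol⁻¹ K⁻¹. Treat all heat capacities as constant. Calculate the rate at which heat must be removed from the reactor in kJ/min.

Extent of reaction ξ = 0.297 × 4.76 = 1.4137 mol/s
Reaction term: ξ·ΔH°_rxn = 1.4137 × -98.1 = -138.69 kJ/s
Q = ΔH = -138.69 kJ/s = -138.69 kW
Heat removed = 8321.2 kJ/min

Q_out = 8320 kJ/min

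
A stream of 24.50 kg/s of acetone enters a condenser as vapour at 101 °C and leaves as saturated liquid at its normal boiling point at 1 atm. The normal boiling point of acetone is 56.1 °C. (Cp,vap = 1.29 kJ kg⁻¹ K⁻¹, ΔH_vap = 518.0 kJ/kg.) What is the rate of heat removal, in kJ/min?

vapour 101→56.1 °C: -57.921 kJ/kg
condensation at 56.1 °C: -518 kJ/kg
Δh = -57.921 + -518 = -575.92 kJ/kg
Q = ṁ·Δh = 24.50 kg/s × -575.92 kJ/kg = -14110 kJ/s
|Q| = 14110 kW = 846600 kJ/min

Q_c = 847000 kJ/min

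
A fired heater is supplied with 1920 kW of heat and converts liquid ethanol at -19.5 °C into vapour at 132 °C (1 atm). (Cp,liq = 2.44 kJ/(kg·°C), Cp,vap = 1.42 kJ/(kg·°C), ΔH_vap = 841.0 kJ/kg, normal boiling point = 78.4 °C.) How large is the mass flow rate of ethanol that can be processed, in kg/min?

ṁ = 99.7 kg/min

Δh = 2.44×(78.4−-19.5) + 841.0 + 1.42×(132−78.4) = 1156 kJ/kg
Q = 1920 kW = 1920 kJ/s = 115200 kJ/min
ṁ = Q/Δh = 115200 / 1156 = 99.655 kg/min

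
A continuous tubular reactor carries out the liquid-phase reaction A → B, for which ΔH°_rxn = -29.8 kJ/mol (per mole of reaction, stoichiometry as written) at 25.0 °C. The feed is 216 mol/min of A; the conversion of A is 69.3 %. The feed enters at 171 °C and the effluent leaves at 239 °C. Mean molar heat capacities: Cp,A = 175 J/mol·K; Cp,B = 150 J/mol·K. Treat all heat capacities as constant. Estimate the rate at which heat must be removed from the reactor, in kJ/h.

Q_out = 161000 kJ/h

Extent of reaction ξ = 0.693 × 216 = 149.69 mol/min
Reaction term: ξ·ΔH°_rxn = 149.69 × -29.8 = -4460.7 kJ/min
Sensible, feed 171→25 °C: -5518.8 kJ/min
Outlet flows (mol/min): A 66.312, B 149.69
Sensible, products 25→239 °C: 7288.4 kJ/min
Q = ΔH = -2691.1 kJ/min = -44.852 kW
Heat removed = 161470 kJ/h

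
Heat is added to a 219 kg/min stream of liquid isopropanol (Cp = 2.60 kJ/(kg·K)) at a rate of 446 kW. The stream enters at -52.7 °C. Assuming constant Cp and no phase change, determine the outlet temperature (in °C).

Q = 446 kW = 26760 kJ/min
ΔT = Q/(ṁ·Cp) = 26760/(219×2.60) = 46.997 K
T_out = -52.7 + 46.997 = -5.7032 °C

T_out = -5.70 °C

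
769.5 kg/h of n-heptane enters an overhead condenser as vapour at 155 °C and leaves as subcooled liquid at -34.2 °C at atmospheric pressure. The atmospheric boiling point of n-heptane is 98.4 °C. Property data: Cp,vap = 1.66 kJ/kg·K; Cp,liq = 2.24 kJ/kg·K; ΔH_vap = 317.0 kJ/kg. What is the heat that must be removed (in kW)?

vapour 155→98.4 °C: -93.956 kJ/kg
condensation at 98.4 °C: -317 kJ/kg
liquid 98.4→-34.2 °C: -297.02 kJ/kg
Δh = -93.956 + -317 + -297.02 = -707.98 kJ/kg
Q = ṁ·Δh = 769.5 kg/h × -707.98 kJ/kg = -544790 kJ/h
|Q| = 151.33 kW

Q_c = 151 kW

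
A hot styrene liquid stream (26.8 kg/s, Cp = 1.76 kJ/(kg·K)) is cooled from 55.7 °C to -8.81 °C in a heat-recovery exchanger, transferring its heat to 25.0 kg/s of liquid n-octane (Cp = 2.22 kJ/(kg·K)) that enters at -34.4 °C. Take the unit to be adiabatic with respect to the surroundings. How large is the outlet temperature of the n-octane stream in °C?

T_c,out = 20.4 °C

Heat released by hot stream: Q = 26.8 × 1.76 × (55.7 − -8.81) = 3042.8 kJ/s
Energy balance on cold side (adiabatic exchanger): Q = ṁ_c·Cp_c·(T_c,out − T_c,in)
T_c,out = -34.4 + 3042.8/(25.0 × 2.22) = 20.425 °C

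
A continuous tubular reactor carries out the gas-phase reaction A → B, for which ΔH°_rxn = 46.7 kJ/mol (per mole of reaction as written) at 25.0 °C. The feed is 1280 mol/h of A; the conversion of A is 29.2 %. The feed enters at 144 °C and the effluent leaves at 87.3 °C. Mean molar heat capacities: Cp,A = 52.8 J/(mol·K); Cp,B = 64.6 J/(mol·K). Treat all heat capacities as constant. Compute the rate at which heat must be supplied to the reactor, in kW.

Q_in = 3.86 kW

Extent of reaction ξ = 0.292 × 1280 = 373.76 mol/h
Reaction term: ξ·ΔH°_rxn = 373.76 × 46.7 = 17455 kJ/h
Sensible, feed 144→25 °C: -8042.5 kJ/h
Outlet flows (mol/h): A 906.24, B 373.76
Sensible, products 25→87.3 °C: 4485.2 kJ/h
Q = ΔH = 13897 kJ/h = 3.8604 kW
Heat supplied = 3.8604 kW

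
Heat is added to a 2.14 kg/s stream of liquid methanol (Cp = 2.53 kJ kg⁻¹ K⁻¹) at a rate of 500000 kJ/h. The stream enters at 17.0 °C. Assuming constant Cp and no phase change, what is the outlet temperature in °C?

T_out = 42.7 °C

Q = 500000 kJ/h = 138.89 kJ/s
ΔT = Q/(ṁ·Cp) = 138.89/(2.14×2.53) = 25.653 K
T_out = 17.0 + 25.653 = 42.653 °C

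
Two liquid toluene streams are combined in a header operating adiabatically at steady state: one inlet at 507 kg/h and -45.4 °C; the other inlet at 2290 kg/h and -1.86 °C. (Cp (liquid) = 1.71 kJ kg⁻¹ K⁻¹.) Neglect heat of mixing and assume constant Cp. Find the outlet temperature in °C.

T_out = -9.75 °C

Energy balance with Q = 0: Σ ṁᵢCp,ᵢ(T_out − Tᵢ) = 0
Σ ṁᵢCp,ᵢTᵢ = 507×1.71×-45.4 + 2290×1.71×-1.86 = -46644
Σ ṁᵢCp,ᵢ = 507×1.71 + 2290×1.71 = 4782.9
T_out = -46644 / 4782.9 = -9.7523 °C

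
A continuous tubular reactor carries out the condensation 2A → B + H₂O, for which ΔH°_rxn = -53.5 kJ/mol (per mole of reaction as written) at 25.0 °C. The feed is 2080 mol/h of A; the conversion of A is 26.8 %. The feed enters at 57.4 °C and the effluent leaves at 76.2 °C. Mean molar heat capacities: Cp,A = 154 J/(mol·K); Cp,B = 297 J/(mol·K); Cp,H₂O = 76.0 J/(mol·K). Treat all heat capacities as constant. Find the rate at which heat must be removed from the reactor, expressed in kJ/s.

Extent of reaction ξ = 0.268 × 2080 / 2 = 278.72 mol/h
Reaction term: ξ·ΔH°_rxn = 278.72 × -53.5 = -14912 kJ/h
Sensible, feed 57.4→25 °C: -10378 kJ/h
Outlet flows (mol/h): A 1522.6, B 278.72, H₂O 278.72
Sensible, products 25→76.2 °C: 17328 kJ/h
Q = ΔH = -7961.9 kJ/h = -2.2116 kW
Heat removed = 2.2116 kJ/s

Q_out = 2.21 kJ/s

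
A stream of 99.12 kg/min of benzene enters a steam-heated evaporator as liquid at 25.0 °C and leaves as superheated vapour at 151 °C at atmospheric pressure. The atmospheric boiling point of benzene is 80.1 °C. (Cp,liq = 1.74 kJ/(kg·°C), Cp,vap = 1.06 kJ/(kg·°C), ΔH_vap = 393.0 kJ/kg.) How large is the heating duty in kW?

liquid 25.0→80.1 °C: 95.874 kJ/kg
vaporisation at 80.1 °C: 393 kJ/kg
vapour 80.1→151 °C: 75.154 kJ/kg
Δh = 95.874 + 393 + 75.154 = 564.03 kJ/kg
Q = ṁ·Δh = 99.12 kg/min × 564.03 kJ/kg = 55906 kJ/min
|Q| = 931.77 kW

Q = 932 kW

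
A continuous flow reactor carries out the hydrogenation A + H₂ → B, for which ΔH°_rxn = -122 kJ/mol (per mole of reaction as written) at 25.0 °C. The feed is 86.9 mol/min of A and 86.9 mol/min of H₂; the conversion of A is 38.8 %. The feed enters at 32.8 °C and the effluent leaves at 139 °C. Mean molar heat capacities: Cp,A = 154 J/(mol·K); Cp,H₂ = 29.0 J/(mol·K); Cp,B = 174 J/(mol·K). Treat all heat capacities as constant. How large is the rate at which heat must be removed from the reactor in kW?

Extent of reaction ξ = 0.388 × 86.9 = 33.717 mol/min
Reaction term: ξ·ΔH°_rxn = 33.717 × -122 = -4113.5 kJ/min
Sensible, feed 32.8→25 °C: -124.04 kJ/min
Outlet flows (mol/min): A 53.183, H₂ 53.183, B 33.717
Sensible, products 25→139 °C: 1778.3 kJ/min
Q = ΔH = -2459.2 kJ/min = -40.987 kW
Heat removed = 40.987 kW

Q_out = 41.0 kW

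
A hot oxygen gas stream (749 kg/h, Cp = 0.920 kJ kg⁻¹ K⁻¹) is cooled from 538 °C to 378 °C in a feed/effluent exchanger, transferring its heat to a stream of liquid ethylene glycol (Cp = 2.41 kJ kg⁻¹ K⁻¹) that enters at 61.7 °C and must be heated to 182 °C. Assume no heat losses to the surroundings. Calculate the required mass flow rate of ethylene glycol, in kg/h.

Heat released by hot stream: Q = 749 × 0.920 × (538 − 378) = 110250 kJ/h
Energy balance on cold side (adiabatic exchanger): Q = ṁ_c·Cp_c·(T_c,out − T_c,in)
ṁ_c = 110250 / [2.41 × (182 − 61.7)] = 380.28 kg/h

ṁ_c = 380 kg/h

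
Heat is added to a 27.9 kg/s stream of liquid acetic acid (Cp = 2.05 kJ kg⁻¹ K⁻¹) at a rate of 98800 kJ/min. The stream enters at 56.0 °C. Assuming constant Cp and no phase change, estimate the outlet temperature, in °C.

Q = 98800 kJ/min = 1646.7 kJ/s
ΔT = Q/(ṁ·Cp) = 1646.7/(27.9×2.05) = 28.79 K
T_out = 56.0 + 28.79 = 84.79 °C

T_out = 84.8 °C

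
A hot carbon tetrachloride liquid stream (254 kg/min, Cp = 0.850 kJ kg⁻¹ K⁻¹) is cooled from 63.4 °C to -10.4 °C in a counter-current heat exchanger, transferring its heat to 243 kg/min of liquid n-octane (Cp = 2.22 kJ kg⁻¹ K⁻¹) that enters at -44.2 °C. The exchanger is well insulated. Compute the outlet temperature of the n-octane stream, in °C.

Heat released by hot stream: Q = 254 × 0.850 × (63.4 − -10.4) = 15933 kJ/min
Energy balance on cold side (adiabatic exchanger): Q = ṁ_c·Cp_c·(T_c,out − T_c,in)
T_c,out = -44.2 + 15933/(243 × 2.22) = -14.664 °C

T_c,out = -14.7 °C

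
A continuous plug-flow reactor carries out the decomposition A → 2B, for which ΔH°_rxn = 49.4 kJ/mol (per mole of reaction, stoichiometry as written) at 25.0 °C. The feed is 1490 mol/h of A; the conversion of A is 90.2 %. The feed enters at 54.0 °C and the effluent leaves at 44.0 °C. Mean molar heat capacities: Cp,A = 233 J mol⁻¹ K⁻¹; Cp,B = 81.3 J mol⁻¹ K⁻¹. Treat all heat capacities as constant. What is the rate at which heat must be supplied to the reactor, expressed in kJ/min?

Extent of reaction ξ = 0.902 × 1490 = 1344 mol/h
Reaction term: ξ·ΔH°_rxn = 1344 × 49.4 = 66393 kJ/h
Sensible, feed 54.0→25 °C: -10068 kJ/h
Outlet flows (mol/h): A 146.02, B 2688
Sensible, products 25→44.0 °C: 4798.5 kJ/h
Q = ΔH = 61123 kJ/h = 16.979 kW
Heat supplied = 1018.7 kJ/min

Q_in = 1020 kJ/min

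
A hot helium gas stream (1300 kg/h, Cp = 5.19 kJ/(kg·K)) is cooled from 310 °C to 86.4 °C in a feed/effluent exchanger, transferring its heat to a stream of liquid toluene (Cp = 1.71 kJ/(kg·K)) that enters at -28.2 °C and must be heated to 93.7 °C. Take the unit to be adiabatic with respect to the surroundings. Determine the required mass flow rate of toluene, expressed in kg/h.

Heat released by hot stream: Q = 1300 × 5.19 × (310 − 86.4) = 1.5086e+06 kJ/h
Energy balance on cold side (adiabatic exchanger): Q = ṁ_c·Cp_c·(T_c,out − T_c,in)
ṁ_c = 1.5086e+06 / [1.71 × (93.7 − -28.2)] = 7237.4 kg/h

ṁ_c = 7240 kg/h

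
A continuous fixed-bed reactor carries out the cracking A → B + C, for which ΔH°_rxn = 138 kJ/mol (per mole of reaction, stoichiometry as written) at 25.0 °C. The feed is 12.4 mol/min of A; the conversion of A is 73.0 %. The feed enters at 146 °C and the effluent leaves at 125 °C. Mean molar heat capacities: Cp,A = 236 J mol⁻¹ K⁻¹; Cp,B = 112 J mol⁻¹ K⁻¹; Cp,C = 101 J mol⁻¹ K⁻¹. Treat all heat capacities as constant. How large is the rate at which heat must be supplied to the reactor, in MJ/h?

Q_in = 70.0 MJ/h

Extent of reaction ξ = 0.730 × 12.4 = 9.052 mol/min
Reaction term: ξ·ΔH°_rxn = 9.052 × 138 = 1249.2 kJ/min
Sensible, feed 146→25 °C: -354.09 kJ/min
Outlet flows (mol/min): A 3.348, B 9.052, C 9.052
Sensible, products 25→125 °C: 271.82 kJ/min
Q = ΔH = 1166.9 kJ/min = 19.448 kW
Heat supplied = 70.014 MJ/h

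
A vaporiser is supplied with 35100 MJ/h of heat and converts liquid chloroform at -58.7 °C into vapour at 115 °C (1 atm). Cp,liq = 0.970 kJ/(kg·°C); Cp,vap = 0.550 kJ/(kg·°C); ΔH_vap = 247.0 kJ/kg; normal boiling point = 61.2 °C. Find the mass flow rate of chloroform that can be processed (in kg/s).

ṁ = 24.8 kg/s

Δh = 0.970×(61.2−-58.7) + 247.0 + 0.550×(115−61.2) = 392.89 kJ/kg
Q = 35100 MJ/h = 9750 kJ/s = 9750 kJ/s
ṁ = Q/Δh = 9750 / 392.89 = 24.816 kg/s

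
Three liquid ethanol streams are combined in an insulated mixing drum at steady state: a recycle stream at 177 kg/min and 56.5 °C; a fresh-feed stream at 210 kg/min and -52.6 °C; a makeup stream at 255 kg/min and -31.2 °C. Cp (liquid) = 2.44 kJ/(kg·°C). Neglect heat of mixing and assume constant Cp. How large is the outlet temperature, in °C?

T_out = -14.0 °C

No heat crosses the boundary, so H_out = H_in.
T_out = Σ ṁᵢCp,ᵢTᵢ / Σ ṁᵢCp,ᵢ
      = -21964 / 1566.5 = -14.021 °C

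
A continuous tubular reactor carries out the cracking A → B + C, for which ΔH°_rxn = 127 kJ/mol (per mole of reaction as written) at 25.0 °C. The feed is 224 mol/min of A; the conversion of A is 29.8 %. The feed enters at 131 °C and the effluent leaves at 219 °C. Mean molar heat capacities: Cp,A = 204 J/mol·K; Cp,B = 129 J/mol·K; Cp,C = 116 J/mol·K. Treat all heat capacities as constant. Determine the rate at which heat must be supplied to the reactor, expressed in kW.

Extent of reaction ξ = 0.298 × 224 = 66.752 mol/min
Reaction term: ξ·ΔH°_rxn = 66.752 × 127 = 8477.5 kJ/min
Sensible, feed 131→25 °C: -4843.8 kJ/min
Outlet flows (mol/min): A 157.25, B 66.752, C 66.752
Sensible, products 25→219 °C: 9396 kJ/min
Q = ΔH = 13030 kJ/min = 217.16 kW
Heat supplied = 217.16 kW

Q_in = 217 kW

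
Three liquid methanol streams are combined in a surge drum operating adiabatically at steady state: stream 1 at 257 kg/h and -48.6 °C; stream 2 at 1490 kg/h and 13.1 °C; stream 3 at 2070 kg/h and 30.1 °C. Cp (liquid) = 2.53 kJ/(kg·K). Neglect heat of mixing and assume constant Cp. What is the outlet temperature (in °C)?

Energy balance with Q = 0: Σ ṁᵢCp,ᵢ(T_out − Tᵢ) = 0
T_out = Σ ṁᵢCp,ᵢTᵢ / Σ ṁᵢCp,ᵢ
      = 175420 / 9657 = 18.165 °C

T_out = 18.2 °C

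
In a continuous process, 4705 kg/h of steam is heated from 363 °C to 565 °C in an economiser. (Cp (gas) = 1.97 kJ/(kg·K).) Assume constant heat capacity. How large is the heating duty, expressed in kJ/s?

Q = 520 kJ/s

Q = ṁ·Cp·ΔT = 4705 × 1.97 × (565 − 363) = 1.8723e+06 kJ/h
Converting: 1.8723e+06 / 3600 s = 520.09 kW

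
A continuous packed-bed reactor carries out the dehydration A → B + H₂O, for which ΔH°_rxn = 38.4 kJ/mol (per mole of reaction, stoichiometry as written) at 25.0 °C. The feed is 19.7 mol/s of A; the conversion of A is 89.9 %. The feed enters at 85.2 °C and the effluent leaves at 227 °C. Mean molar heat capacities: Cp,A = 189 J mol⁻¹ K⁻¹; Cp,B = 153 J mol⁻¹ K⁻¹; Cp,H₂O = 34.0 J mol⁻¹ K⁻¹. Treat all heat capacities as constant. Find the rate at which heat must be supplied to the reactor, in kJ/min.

Q_in = 72100 kJ/min

Extent of reaction ξ = 0.899 × 19.7 = 17.71 mol/s
Reaction term: ξ·ΔH°_rxn = 17.71 × 38.4 = 680.08 kJ/s
Sensible, feed 85.2→25 °C: -224.14 kJ/s
Outlet flows (mol/s): A 1.9897, B 17.71, H₂O 17.71
Sensible, products 25→227 °C: 744.95 kJ/s
Q = ΔH = 1200.9 kJ/s = 1200.9 kW
Heat supplied = 72053 kJ/min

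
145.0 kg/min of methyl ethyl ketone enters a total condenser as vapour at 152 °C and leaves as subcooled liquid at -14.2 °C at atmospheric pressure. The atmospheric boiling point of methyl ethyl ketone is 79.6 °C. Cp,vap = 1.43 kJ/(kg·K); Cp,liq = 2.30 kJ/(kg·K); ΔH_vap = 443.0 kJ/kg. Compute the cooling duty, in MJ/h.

vapour 152→79.6 °C: -103.53 kJ/kg
condensation at 79.6 °C: -443 kJ/kg
liquid 79.6→-14.2 °C: -215.74 kJ/kg
Δh = -103.53 + -443 + -215.74 = -762.27 kJ/kg
Q = ṁ·Δh = 145.0 kg/min × -762.27 kJ/kg = -110530 kJ/min
|Q| = 1842.2 kW = 6631.8 MJ/h

Q_c = 6630 MJ/h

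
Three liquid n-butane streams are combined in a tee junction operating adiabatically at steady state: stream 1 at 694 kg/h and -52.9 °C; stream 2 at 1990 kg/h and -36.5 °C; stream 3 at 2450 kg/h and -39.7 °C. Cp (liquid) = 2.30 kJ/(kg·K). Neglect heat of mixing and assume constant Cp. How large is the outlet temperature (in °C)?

Energy balance with Q = 0: Σ ṁᵢCp,ᵢ(T_out − Tᵢ) = 0
T_out = Σ ṁᵢCp,ᵢTᵢ / Σ ṁᵢCp,ᵢ
      = -475210 / 11808 = -40.244 °C

T_out = -40.2 °C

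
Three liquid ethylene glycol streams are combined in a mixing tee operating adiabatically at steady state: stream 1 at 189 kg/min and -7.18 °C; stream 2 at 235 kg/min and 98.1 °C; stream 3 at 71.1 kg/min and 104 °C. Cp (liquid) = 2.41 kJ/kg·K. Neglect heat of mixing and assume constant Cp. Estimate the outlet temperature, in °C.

No heat crosses the boundary, so H_out = H_in.
Σ ṁᵢCp,ᵢTᵢ = 189×2.41×-7.18 + 235×2.41×98.1 + 71.1×2.41×104 = 70109
Σ ṁᵢCp,ᵢ = 189×2.41 + 235×2.41 + 71.1×2.41 = 1193.2
T_out = 70109 / 1193.2 = 58.758 °C

T_out = 58.8 °C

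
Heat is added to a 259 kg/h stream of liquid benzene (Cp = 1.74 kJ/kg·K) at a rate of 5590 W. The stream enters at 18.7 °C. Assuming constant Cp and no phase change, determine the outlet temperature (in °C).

T_out = 63.4 °C

Q = 5590 W = 20124 kJ/h
ΔT = Q/(ṁ·Cp) = 20124/(259×1.74) = 44.655 K
T_out = 18.7 + 44.655 = 63.355 °C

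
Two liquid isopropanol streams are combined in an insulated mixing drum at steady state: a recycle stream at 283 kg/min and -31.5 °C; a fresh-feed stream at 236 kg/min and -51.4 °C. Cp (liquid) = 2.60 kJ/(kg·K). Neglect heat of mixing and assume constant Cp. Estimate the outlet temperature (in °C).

T_out = -40.5 °C

Adiabatic, steady state ⇒ Σ ṁᵢCp,ᵢ(T_out − Tᵢ) = 0
T_out = Σ ṁᵢCp,ᵢTᵢ / Σ ṁᵢCp,ᵢ
      = -54717 / 1349.4 = -40.549 °C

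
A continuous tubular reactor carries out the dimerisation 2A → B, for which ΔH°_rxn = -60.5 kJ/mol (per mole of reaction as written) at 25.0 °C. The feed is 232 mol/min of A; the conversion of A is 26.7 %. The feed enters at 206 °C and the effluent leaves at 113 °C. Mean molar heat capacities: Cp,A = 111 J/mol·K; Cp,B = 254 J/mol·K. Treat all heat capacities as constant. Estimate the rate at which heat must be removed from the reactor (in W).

Q_out = 69700 W

Extent of reaction ξ = 0.267 × 232 / 2 = 30.972 mol/min
Reaction term: ξ·ΔH°_rxn = 30.972 × -60.5 = -1873.8 kJ/min
Sensible, feed 206→25 °C: -4661.1 kJ/min
Outlet flows (mol/min): A 170.06, B 30.972
Sensible, products 25→113 °C: 2353.4 kJ/min
Q = ΔH = -4181.5 kJ/min = -69.692 kW
Heat removed = 69692 W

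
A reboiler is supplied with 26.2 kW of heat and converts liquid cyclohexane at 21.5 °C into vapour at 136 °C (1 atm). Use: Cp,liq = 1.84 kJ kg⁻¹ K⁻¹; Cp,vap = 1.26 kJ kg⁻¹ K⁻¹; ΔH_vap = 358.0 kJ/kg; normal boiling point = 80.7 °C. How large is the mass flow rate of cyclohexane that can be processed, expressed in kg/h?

Δh = 1.84×(80.7−21.5) + 358.0 + 1.26×(136−80.7) = 536.61 kJ/kg
Q = 26.2 kW = 26.2 kJ/s = 94320 kJ/h
ṁ = Q/Δh = 94320 / 536.61 = 175.77 kg/h

ṁ = 176 kg/h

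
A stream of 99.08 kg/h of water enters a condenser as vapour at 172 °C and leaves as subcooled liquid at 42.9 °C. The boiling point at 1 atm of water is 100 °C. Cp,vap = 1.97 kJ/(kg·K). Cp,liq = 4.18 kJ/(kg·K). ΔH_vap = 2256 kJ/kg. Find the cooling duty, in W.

vapour 172→100 °C: -141.84 kJ/kg
condensation at 100 °C: -2256 kJ/kg
liquid 100→42.9 °C: -238.68 kJ/kg
Δh = -141.84 + -2256 + -238.68 = -2636.5 kJ/kg
Q = ṁ·Δh = 99.08 kg/h × -2636.5 kJ/kg = -261230 kJ/h
|Q| = 72.563 kW = 72563 W

Q_c = 72600 W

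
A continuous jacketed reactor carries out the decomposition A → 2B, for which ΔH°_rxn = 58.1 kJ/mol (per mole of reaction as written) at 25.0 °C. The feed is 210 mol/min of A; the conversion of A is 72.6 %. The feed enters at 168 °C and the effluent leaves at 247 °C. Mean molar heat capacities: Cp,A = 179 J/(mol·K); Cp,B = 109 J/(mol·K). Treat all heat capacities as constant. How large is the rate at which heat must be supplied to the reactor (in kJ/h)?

Extent of reaction ξ = 0.726 × 210 = 152.46 mol/min
Reaction term: ξ·ΔH°_rxn = 152.46 × 58.1 = 8857.9 kJ/min
Sensible, feed 168→25 °C: -5375.4 kJ/min
Outlet flows (mol/min): A 57.54, B 304.92
Sensible, products 25→247 °C: 9665 kJ/min
Q = ΔH = 13148 kJ/min = 219.13 kW
Heat supplied = 788850 kJ/h

Q_in = 789000 kJ/h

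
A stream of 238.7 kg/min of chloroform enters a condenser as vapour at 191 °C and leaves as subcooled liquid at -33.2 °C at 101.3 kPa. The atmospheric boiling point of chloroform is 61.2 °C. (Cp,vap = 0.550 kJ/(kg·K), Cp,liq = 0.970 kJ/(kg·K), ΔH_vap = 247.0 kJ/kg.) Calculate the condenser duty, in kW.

vapour 191→61.2 °C: -71.39 kJ/kg
condensation at 61.2 °C: -247 kJ/kg
liquid 61.2→-33.2 °C: -91.568 kJ/kg
Δh = -71.39 + -247 + -91.568 = -409.96 kJ/kg
Q = ṁ·Δh = 238.7 kg/min × -409.96 kJ/kg = -97857 kJ/min
|Q| = 1630.9 kW

Q_c = 1630 kW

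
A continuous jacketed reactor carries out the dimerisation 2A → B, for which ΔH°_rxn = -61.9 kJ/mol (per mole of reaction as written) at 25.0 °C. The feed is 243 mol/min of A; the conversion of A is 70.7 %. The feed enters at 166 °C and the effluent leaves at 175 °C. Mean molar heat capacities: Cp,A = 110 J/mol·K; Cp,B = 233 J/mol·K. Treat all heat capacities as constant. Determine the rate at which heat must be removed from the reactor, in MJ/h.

Q_out = 295 MJ/h

Extent of reaction ξ = 0.707 × 243 / 2 = 85.9 mol/min
Reaction term: ξ·ΔH°_rxn = 85.9 × -61.9 = -5317.2 kJ/min
Sensible, feed 166→25 °C: -3768.9 kJ/min
Outlet flows (mol/min): A 71.199, B 85.9
Sensible, products 25→175 °C: 4177 kJ/min
Q = ΔH = -4909.2 kJ/min = -81.819 kW
Heat removed = 294.55 MJ/h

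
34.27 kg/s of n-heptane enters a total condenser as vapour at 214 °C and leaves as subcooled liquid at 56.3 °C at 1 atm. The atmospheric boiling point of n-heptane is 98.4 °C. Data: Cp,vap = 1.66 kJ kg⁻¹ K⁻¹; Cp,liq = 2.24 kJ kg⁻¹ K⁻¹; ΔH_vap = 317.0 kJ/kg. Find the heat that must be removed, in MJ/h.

Q_c = 74400 MJ/h

vapour 214→98.4 °C: -191.9 kJ/kg
condensation at 98.4 °C: -317 kJ/kg
liquid 98.4→56.3 °C: -94.304 kJ/kg
Δh = -191.9 + -317 + -94.304 = -603.2 kJ/kg
Q = ṁ·Δh = 34.27 kg/s × -603.2 kJ/kg = -20672 kJ/s
|Q| = 20672 kW = 74418 MJ/h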